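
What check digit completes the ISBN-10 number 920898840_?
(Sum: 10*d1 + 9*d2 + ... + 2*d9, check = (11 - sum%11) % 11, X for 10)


Weighted sum: 302
302 mod 11 = 5

Check digit: 6


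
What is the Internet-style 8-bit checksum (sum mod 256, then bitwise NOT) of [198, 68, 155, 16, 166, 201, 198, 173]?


Sum = 1175 mod 256 = 151
Complement = 104

104


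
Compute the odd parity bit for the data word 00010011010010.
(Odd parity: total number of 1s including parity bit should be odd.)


Number of 1s in data: 5
Parity bit: 0

0


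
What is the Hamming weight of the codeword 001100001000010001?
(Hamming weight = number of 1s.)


Counting 1s in 001100001000010001

5


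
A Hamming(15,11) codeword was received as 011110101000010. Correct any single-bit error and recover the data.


Syndrome = 0: no error detected

Data: 11011000010 (no errors)


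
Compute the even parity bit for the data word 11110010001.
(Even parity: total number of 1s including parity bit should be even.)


Number of 1s in data: 6
Parity bit: 0

0


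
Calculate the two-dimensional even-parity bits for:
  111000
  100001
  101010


Row parities: 101
Column parities: 110011

Row P: 101, Col P: 110011, Corner: 0


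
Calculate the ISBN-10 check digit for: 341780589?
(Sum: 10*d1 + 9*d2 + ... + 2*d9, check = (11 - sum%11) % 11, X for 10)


Weighted sum: 233
233 mod 11 = 2

Check digit: 9


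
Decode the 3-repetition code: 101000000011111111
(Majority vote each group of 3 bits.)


Groups: 101, 000, 000, 011, 111, 111
Majority votes: 100111

100111


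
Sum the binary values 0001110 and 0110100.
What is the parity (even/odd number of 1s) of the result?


0001110 = 14
0110100 = 52
Sum = 66 = 1000010
1s count = 2

even parity (2 ones in 1000010)


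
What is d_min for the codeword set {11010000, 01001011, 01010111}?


Comparing all pairs, minimum distance: 3
Can detect 2 errors, correct 1 errors

3


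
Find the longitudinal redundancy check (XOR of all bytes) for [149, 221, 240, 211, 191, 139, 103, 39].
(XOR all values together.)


XOR chain: 149 ^ 221 ^ 240 ^ 211 ^ 191 ^ 139 ^ 103 ^ 39 = 31

31


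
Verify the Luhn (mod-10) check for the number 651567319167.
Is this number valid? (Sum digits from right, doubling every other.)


Luhn sum = 52
52 mod 10 = 2

Invalid (Luhn sum mod 10 = 2)


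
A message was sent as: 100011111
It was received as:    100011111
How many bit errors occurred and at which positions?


XOR: 000000000

0 errors (received matches sent)


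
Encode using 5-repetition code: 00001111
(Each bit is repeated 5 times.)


Each bit -> 5 copies

0000000000000000000011111111111111111111


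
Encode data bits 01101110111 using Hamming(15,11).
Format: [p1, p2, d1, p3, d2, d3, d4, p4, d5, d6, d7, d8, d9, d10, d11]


Parity bits: p1=1, p2=1, p3=1, p4=0

110111001110111


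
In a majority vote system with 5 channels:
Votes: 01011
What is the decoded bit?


Ones: 3 out of 5
Threshold: 3

1 (3/5 voted 1)


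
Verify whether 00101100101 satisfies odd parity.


Number of 1s: 5

Yes, parity is correct (5 ones)


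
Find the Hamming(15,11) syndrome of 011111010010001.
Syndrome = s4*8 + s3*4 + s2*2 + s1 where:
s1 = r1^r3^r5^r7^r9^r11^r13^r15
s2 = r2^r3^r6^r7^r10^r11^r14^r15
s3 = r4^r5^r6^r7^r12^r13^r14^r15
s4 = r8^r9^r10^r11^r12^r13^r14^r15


s1=0, s2=1, s3=0, s4=1

Syndrome = 10 (error at position 10)


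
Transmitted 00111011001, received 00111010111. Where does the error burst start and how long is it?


XOR: 00000001110

Burst at position 7, length 3


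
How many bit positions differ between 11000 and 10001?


XOR: 01001
Count of 1s: 2

2


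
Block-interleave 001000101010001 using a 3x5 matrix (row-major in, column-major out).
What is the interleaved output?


Matrix:
  00100
  01010
  10001
Read columns: 001010100010001

001010100010001


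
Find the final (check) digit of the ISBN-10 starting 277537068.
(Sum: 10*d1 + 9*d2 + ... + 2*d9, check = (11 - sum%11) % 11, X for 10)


Weighted sum: 261
261 mod 11 = 8

Check digit: 3


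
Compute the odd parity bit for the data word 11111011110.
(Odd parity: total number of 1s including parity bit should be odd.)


Number of 1s in data: 9
Parity bit: 0

0


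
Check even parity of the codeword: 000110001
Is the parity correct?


Number of 1s: 3

No, parity error (3 ones)


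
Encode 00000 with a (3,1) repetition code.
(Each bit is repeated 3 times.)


Each bit -> 3 copies

000000000000000


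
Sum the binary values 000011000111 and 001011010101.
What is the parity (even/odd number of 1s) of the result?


000011000111 = 199
001011010101 = 725
Sum = 924 = 1110011100
1s count = 6

even parity (6 ones in 1110011100)


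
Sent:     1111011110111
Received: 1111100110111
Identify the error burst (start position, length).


XOR: 0000111000000

Burst at position 4, length 3


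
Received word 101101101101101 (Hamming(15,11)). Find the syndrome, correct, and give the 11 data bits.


Syndrome = 10: error at position 10

Data: 10111001101 (corrected bit 10)


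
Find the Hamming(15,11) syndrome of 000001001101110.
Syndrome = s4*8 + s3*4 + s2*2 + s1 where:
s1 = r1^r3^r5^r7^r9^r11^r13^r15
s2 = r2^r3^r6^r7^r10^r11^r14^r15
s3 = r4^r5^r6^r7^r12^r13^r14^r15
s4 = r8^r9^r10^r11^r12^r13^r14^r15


s1=0, s2=1, s3=0, s4=1

Syndrome = 10 (error at position 10)


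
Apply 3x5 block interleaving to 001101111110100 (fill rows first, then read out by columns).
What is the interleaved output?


Matrix:
  00110
  11111
  10100
Read columns: 011010111110010

011010111110010


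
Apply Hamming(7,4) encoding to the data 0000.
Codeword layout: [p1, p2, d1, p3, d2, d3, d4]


Parity bits: p1=0, p2=0, p3=0

0000000


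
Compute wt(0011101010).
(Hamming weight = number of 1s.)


Counting 1s in 0011101010

5


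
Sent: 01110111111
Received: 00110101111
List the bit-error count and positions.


XOR: 01000010000

2 error(s) at position(s): 1, 6


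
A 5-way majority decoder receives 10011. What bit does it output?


Ones: 3 out of 5
Threshold: 3

1 (3/5 voted 1)


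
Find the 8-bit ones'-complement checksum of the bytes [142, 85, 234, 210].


Sum = 671 mod 256 = 159
Complement = 96

96


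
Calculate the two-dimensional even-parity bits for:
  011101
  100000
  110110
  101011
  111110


Row parities: 01001
Column parities: 011110

Row P: 01001, Col P: 011110, Corner: 0


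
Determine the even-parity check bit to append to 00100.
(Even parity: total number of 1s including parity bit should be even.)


Number of 1s in data: 1
Parity bit: 1

1


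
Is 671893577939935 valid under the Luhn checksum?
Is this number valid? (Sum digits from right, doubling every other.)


Luhn sum = 92
92 mod 10 = 2

Invalid (Luhn sum mod 10 = 2)


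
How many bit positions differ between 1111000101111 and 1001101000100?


XOR: 0110101101011
Count of 1s: 8

8


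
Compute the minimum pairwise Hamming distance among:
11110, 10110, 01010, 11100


Comparing all pairs, minimum distance: 1
Can detect 0 errors, correct 0 errors

1


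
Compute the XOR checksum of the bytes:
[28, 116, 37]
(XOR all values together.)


XOR chain: 28 ^ 116 ^ 37 = 77

77


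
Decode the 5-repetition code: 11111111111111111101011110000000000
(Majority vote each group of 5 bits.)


Groups: 11111, 11111, 11111, 11101, 01111, 00000, 00000
Majority votes: 1111100

1111100


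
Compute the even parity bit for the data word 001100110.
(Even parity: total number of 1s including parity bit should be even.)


Number of 1s in data: 4
Parity bit: 0

0


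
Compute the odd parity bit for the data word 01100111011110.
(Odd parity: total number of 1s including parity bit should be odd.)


Number of 1s in data: 9
Parity bit: 0

0


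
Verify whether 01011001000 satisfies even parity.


Number of 1s: 4

Yes, parity is correct (4 ones)


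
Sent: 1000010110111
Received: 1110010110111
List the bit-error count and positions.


XOR: 0110000000000

2 error(s) at position(s): 1, 2


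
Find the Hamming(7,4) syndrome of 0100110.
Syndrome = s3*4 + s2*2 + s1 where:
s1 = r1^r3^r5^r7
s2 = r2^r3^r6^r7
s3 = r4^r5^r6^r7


s1=1, s2=0, s3=0

Syndrome = 1 (error at position 1)


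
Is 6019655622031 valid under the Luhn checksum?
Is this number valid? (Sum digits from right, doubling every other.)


Luhn sum = 44
44 mod 10 = 4

Invalid (Luhn sum mod 10 = 4)


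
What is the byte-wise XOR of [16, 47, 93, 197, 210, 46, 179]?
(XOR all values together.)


XOR chain: 16 ^ 47 ^ 93 ^ 197 ^ 210 ^ 46 ^ 179 = 232

232


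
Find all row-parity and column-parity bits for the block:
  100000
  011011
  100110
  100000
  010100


Row parities: 10110
Column parities: 101001

Row P: 10110, Col P: 101001, Corner: 1


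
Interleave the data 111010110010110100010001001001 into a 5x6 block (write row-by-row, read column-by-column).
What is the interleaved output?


Matrix:
  111010
  110010
  110100
  010001
  001001
Read columns: 111001111010001001001100000011

111001111010001001001100000011


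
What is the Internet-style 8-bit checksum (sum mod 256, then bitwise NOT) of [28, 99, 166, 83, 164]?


Sum = 540 mod 256 = 28
Complement = 227

227


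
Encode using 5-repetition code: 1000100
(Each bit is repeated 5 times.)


Each bit -> 5 copies

11111000000000000000111110000000000


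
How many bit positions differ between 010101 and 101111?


XOR: 111010
Count of 1s: 4

4


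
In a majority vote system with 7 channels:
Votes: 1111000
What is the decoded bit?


Ones: 4 out of 7
Threshold: 4

1 (4/7 voted 1)


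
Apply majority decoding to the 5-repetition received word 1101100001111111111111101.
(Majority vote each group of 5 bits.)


Groups: 11011, 00001, 11111, 11111, 11101
Majority votes: 10111

10111


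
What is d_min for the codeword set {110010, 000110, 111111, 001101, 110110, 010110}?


Comparing all pairs, minimum distance: 1
Can detect 0 errors, correct 0 errors

1


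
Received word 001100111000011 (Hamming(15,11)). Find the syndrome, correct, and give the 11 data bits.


Syndrome = 0: no error detected

Data: 10011000011 (no errors)


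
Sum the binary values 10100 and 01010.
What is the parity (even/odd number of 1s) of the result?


10100 = 20
01010 = 10
Sum = 30 = 11110
1s count = 4

even parity (4 ones in 11110)


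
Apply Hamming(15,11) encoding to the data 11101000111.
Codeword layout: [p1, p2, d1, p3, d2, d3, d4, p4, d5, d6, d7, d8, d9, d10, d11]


Parity bits: p1=1, p2=0, p3=1, p4=0

101111001000111


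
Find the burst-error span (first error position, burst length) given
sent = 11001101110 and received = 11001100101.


XOR: 00000001011

Burst at position 7, length 4


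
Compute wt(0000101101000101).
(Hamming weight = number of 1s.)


Counting 1s in 0000101101000101

6


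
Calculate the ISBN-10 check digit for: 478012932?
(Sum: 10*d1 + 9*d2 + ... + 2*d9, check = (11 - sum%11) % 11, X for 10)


Weighted sum: 232
232 mod 11 = 1

Check digit: X


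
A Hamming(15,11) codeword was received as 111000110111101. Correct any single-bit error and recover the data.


Syndrome = 0: no error detected

Data: 10010111101 (no errors)


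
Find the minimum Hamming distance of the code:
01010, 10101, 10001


Comparing all pairs, minimum distance: 1
Can detect 0 errors, correct 0 errors

1


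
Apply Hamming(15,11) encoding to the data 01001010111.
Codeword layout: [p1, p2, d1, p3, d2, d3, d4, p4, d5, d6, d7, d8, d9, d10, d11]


Parity bits: p1=1, p2=1, p3=0, p4=1

110010011010111


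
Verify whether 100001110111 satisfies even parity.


Number of 1s: 7

No, parity error (7 ones)


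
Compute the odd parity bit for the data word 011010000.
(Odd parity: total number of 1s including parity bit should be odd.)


Number of 1s in data: 3
Parity bit: 0

0


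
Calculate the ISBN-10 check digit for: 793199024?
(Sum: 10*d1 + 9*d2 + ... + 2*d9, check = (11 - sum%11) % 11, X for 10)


Weighted sum: 295
295 mod 11 = 9

Check digit: 2


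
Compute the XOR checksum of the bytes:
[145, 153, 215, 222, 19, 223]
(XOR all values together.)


XOR chain: 145 ^ 153 ^ 215 ^ 222 ^ 19 ^ 223 = 205

205


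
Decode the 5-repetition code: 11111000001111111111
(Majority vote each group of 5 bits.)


Groups: 11111, 00000, 11111, 11111
Majority votes: 1011

1011


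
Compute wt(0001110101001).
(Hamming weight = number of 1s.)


Counting 1s in 0001110101001

6


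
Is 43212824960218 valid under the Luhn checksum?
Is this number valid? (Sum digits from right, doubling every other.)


Luhn sum = 63
63 mod 10 = 3

Invalid (Luhn sum mod 10 = 3)


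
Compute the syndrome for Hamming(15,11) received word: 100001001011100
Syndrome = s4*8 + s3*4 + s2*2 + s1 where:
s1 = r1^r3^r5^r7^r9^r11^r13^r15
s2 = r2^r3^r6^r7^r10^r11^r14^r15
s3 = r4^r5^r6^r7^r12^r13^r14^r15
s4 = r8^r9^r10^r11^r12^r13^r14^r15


s1=0, s2=0, s3=1, s4=0

Syndrome = 4 (error at position 4)


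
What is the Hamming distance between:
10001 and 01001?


XOR: 11000
Count of 1s: 2

2


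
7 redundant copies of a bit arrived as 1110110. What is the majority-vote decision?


Ones: 5 out of 7
Threshold: 4

1 (5/7 voted 1)


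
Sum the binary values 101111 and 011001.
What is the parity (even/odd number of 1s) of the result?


101111 = 47
011001 = 25
Sum = 72 = 1001000
1s count = 2

even parity (2 ones in 1001000)


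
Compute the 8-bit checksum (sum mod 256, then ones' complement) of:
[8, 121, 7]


Sum = 136 mod 256 = 136
Complement = 119

119


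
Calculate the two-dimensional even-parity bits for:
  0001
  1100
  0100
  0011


Row parities: 1010
Column parities: 1010

Row P: 1010, Col P: 1010, Corner: 0


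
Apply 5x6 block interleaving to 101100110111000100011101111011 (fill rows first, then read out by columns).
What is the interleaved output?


Matrix:
  101100
  110111
  000100
  011101
  111011
Read columns: 110010101110011111100100101011

110010101110011111100100101011


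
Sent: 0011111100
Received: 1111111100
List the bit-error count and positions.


XOR: 1100000000

2 error(s) at position(s): 0, 1


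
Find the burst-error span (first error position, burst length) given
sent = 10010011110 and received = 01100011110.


XOR: 11110000000

Burst at position 0, length 4


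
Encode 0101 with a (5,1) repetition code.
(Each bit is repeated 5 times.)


Each bit -> 5 copies

00000111110000011111


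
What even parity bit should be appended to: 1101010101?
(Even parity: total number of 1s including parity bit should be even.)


Number of 1s in data: 6
Parity bit: 0

0


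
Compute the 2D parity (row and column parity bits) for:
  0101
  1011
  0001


Row parities: 011
Column parities: 1111

Row P: 011, Col P: 1111, Corner: 0


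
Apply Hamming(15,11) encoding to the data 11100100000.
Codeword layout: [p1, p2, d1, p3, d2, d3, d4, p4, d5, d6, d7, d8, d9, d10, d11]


Parity bits: p1=0, p2=1, p3=0, p4=1

011011010100000


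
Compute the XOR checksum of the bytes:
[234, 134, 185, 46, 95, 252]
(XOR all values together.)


XOR chain: 234 ^ 134 ^ 185 ^ 46 ^ 95 ^ 252 = 88

88


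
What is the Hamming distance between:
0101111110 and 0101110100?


XOR: 0000001010
Count of 1s: 2

2


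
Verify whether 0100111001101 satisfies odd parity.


Number of 1s: 7

Yes, parity is correct (7 ones)


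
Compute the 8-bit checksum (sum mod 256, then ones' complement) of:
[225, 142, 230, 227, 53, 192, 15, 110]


Sum = 1194 mod 256 = 170
Complement = 85

85


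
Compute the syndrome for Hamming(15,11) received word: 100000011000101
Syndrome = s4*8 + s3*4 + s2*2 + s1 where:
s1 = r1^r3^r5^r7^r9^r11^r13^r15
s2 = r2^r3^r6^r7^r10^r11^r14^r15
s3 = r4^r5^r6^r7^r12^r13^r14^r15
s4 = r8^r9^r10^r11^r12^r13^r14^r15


s1=0, s2=1, s3=0, s4=0

Syndrome = 2 (error at position 2)


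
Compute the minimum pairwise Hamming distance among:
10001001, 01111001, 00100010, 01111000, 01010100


Comparing all pairs, minimum distance: 1
Can detect 0 errors, correct 0 errors

1


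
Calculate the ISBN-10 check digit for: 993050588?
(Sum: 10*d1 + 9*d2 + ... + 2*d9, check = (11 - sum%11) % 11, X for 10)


Weighted sum: 285
285 mod 11 = 10

Check digit: 1


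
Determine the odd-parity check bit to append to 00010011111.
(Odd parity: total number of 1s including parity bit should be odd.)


Number of 1s in data: 6
Parity bit: 1

1


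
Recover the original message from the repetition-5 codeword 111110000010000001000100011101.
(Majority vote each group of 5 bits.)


Groups: 11111, 00000, 10000, 00100, 01000, 11101
Majority votes: 100001

100001


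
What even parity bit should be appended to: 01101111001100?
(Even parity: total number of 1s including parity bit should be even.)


Number of 1s in data: 8
Parity bit: 0

0


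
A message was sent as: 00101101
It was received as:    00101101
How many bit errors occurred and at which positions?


XOR: 00000000

0 errors (received matches sent)


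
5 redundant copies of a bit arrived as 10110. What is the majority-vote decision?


Ones: 3 out of 5
Threshold: 3

1 (3/5 voted 1)


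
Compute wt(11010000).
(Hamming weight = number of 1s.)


Counting 1s in 11010000

3


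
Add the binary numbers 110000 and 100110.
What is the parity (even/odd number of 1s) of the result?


110000 = 48
100110 = 38
Sum = 86 = 1010110
1s count = 4

even parity (4 ones in 1010110)


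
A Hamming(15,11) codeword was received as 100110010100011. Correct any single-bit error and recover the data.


Syndrome = 3: error at position 3

Data: 11000100011 (corrected bit 3)


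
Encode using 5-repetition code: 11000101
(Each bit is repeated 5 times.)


Each bit -> 5 copies

1111111111000000000000000111110000011111


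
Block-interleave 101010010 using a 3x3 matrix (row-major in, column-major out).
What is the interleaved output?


Matrix:
  101
  010
  010
Read columns: 100011100

100011100


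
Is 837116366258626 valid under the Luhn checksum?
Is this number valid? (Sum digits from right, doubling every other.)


Luhn sum = 71
71 mod 10 = 1

Invalid (Luhn sum mod 10 = 1)


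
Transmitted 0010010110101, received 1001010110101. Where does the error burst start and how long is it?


XOR: 1011000000000

Burst at position 0, length 4


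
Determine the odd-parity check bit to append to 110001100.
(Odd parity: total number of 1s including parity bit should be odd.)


Number of 1s in data: 4
Parity bit: 1

1


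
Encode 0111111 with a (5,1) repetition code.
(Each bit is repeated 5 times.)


Each bit -> 5 copies

00000111111111111111111111111111111


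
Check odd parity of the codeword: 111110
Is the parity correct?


Number of 1s: 5

Yes, parity is correct (5 ones)


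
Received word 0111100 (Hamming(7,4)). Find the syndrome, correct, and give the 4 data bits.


Syndrome = 0: no error detected

Data: 1100 (no errors)


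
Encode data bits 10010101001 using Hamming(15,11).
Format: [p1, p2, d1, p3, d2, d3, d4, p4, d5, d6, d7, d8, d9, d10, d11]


Parity bits: p1=1, p2=0, p3=1, p4=1

101100110101001


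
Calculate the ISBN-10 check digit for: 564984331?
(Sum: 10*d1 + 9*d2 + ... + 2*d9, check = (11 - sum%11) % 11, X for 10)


Weighted sum: 290
290 mod 11 = 4

Check digit: 7


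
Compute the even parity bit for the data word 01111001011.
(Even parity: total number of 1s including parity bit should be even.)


Number of 1s in data: 7
Parity bit: 1

1


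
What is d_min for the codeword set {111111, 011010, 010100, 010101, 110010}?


Comparing all pairs, minimum distance: 1
Can detect 0 errors, correct 0 errors

1


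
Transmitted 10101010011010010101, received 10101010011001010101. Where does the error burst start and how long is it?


XOR: 00000000000011000000

Burst at position 12, length 2


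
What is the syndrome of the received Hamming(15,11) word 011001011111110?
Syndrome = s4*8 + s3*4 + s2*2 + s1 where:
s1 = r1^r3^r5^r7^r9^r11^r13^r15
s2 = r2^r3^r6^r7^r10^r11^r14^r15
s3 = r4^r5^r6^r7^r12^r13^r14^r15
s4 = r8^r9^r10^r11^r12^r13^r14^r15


s1=0, s2=0, s3=0, s4=1

Syndrome = 8 (error at position 8)


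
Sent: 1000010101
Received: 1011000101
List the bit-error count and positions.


XOR: 0011010000

3 error(s) at position(s): 2, 3, 5


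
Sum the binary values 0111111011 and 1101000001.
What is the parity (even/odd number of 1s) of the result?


0111111011 = 507
1101000001 = 833
Sum = 1340 = 10100111100
1s count = 6

even parity (6 ones in 10100111100)


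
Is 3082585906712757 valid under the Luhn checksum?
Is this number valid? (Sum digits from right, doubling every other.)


Luhn sum = 65
65 mod 10 = 5

Invalid (Luhn sum mod 10 = 5)


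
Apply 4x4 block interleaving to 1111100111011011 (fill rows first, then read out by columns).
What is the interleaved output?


Matrix:
  1111
  1001
  1101
  1011
Read columns: 1111101010011111

1111101010011111


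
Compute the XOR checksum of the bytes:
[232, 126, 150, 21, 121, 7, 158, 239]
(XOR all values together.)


XOR chain: 232 ^ 126 ^ 150 ^ 21 ^ 121 ^ 7 ^ 158 ^ 239 = 26

26


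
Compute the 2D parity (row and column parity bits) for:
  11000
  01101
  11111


Row parities: 011
Column parities: 01010

Row P: 011, Col P: 01010, Corner: 0


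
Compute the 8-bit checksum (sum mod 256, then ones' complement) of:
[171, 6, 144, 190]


Sum = 511 mod 256 = 255
Complement = 0

0


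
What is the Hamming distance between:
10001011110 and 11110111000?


XOR: 01111100110
Count of 1s: 7

7


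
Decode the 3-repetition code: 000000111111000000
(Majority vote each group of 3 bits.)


Groups: 000, 000, 111, 111, 000, 000
Majority votes: 001100

001100


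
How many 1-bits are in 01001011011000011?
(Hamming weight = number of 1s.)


Counting 1s in 01001011011000011

8


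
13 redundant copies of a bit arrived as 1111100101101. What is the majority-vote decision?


Ones: 9 out of 13
Threshold: 7

1 (9/13 voted 1)


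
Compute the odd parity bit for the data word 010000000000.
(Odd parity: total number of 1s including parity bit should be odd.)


Number of 1s in data: 1
Parity bit: 0

0


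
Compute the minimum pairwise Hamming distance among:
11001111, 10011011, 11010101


Comparing all pairs, minimum distance: 3
Can detect 2 errors, correct 1 errors

3


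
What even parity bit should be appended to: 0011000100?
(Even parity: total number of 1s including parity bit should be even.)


Number of 1s in data: 3
Parity bit: 1

1


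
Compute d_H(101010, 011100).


XOR: 110110
Count of 1s: 4

4


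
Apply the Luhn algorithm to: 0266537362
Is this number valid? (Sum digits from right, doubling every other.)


Luhn sum = 28
28 mod 10 = 8

Invalid (Luhn sum mod 10 = 8)


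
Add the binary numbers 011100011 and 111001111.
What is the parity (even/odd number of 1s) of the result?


011100011 = 227
111001111 = 463
Sum = 690 = 1010110010
1s count = 5

odd parity (5 ones in 1010110010)


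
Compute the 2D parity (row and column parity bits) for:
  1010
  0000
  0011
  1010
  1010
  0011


Row parities: 000000
Column parities: 1010

Row P: 000000, Col P: 1010, Corner: 0


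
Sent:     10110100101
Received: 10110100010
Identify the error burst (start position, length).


XOR: 00000000111

Burst at position 8, length 3


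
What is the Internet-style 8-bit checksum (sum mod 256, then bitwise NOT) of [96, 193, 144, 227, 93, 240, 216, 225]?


Sum = 1434 mod 256 = 154
Complement = 101

101


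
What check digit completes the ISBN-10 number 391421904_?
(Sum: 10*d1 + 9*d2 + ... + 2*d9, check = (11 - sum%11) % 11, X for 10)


Weighted sum: 208
208 mod 11 = 10

Check digit: 1


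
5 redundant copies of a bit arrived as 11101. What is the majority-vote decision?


Ones: 4 out of 5
Threshold: 3

1 (4/5 voted 1)


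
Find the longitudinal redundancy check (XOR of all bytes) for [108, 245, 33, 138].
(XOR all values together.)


XOR chain: 108 ^ 245 ^ 33 ^ 138 = 50

50


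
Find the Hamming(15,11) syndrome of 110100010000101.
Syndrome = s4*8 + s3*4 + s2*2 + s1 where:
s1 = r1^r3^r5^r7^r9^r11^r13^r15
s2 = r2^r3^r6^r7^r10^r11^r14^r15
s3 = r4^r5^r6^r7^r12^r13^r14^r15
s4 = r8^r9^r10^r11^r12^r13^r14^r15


s1=1, s2=0, s3=1, s4=1

Syndrome = 13 (error at position 13)


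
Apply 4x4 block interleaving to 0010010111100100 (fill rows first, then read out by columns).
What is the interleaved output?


Matrix:
  0010
  0101
  1110
  0100
Read columns: 0010011110100100

0010011110100100


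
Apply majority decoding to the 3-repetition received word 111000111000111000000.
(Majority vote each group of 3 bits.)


Groups: 111, 000, 111, 000, 111, 000, 000
Majority votes: 1010100

1010100


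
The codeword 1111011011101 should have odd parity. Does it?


Number of 1s: 10

No, parity error (10 ones)


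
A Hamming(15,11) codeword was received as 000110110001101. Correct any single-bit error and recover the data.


Syndrome = 0: no error detected

Data: 01010001101 (no errors)


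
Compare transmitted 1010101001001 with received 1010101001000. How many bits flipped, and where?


XOR: 0000000000001

1 error(s) at position(s): 12


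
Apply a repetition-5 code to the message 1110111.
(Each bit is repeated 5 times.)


Each bit -> 5 copies

11111111111111100000111111111111111


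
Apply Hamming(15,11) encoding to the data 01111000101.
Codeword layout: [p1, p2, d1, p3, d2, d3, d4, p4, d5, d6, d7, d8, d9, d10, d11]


Parity bits: p1=1, p2=1, p3=1, p4=1

110111111000101


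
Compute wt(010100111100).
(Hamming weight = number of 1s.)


Counting 1s in 010100111100

6


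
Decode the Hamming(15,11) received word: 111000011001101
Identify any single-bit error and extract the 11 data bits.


Syndrome = 15: error at position 15

Data: 10001001100 (corrected bit 15)


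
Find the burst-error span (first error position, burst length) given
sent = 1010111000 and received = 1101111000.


XOR: 0111000000

Burst at position 1, length 3


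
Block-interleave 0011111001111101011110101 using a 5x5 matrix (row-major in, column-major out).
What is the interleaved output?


Matrix:
  00111
  11001
  11110
  10111
  10101
Read columns: 0111101100101111011011011

0111101100101111011011011


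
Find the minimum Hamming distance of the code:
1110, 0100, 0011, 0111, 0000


Comparing all pairs, minimum distance: 1
Can detect 0 errors, correct 0 errors

1


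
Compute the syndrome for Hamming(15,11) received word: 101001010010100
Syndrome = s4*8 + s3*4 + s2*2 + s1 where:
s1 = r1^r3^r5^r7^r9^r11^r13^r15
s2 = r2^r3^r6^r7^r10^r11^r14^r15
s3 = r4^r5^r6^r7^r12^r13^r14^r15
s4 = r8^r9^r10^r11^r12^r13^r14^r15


s1=0, s2=1, s3=0, s4=1

Syndrome = 10 (error at position 10)


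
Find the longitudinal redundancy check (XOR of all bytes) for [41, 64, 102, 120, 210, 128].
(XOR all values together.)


XOR chain: 41 ^ 64 ^ 102 ^ 120 ^ 210 ^ 128 = 37

37


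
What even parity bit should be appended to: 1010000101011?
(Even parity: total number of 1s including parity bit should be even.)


Number of 1s in data: 6
Parity bit: 0

0


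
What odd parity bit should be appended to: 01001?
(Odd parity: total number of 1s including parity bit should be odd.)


Number of 1s in data: 2
Parity bit: 1

1


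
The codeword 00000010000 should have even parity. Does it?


Number of 1s: 1

No, parity error (1 ones)


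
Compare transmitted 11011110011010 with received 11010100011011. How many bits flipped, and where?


XOR: 00001010000001

3 error(s) at position(s): 4, 6, 13


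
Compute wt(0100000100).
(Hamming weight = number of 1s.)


Counting 1s in 0100000100

2


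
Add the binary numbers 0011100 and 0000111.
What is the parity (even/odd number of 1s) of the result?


0011100 = 28
0000111 = 7
Sum = 35 = 100011
1s count = 3

odd parity (3 ones in 100011)


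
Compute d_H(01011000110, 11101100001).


XOR: 10110100111
Count of 1s: 7

7


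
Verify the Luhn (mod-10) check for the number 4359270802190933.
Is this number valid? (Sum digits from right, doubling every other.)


Luhn sum = 71
71 mod 10 = 1

Invalid (Luhn sum mod 10 = 1)


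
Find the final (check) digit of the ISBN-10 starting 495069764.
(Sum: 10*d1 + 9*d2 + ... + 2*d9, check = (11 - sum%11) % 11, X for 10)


Weighted sum: 296
296 mod 11 = 10

Check digit: 1


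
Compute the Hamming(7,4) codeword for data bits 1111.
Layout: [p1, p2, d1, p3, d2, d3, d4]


Parity bits: p1=1, p2=1, p3=1

1111111


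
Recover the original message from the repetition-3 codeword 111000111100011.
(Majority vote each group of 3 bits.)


Groups: 111, 000, 111, 100, 011
Majority votes: 10101

10101


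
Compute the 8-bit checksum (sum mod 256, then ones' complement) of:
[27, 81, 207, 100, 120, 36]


Sum = 571 mod 256 = 59
Complement = 196

196


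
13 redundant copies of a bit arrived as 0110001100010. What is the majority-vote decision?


Ones: 5 out of 13
Threshold: 7

0 (5/13 voted 1)


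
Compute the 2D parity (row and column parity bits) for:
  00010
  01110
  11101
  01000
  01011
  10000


Row parities: 110111
Column parities: 00010

Row P: 110111, Col P: 00010, Corner: 1


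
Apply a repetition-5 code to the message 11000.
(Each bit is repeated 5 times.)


Each bit -> 5 copies

1111111111000000000000000


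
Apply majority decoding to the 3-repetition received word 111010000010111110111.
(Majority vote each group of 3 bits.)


Groups: 111, 010, 000, 010, 111, 110, 111
Majority votes: 1000111

1000111


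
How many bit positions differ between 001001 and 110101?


XOR: 111100
Count of 1s: 4

4


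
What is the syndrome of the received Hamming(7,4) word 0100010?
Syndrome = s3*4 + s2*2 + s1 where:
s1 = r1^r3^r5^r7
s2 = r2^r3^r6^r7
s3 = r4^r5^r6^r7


s1=0, s2=0, s3=1

Syndrome = 4 (error at position 4)


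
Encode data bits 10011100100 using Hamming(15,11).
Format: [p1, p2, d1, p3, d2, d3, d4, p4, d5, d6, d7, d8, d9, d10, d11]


Parity bits: p1=0, p2=1, p3=0, p4=1

011000111100100


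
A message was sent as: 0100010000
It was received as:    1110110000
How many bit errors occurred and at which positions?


XOR: 1010100000

3 error(s) at position(s): 0, 2, 4


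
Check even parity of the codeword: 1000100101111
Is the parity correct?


Number of 1s: 7

No, parity error (7 ones)


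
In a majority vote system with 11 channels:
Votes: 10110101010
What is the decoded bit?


Ones: 6 out of 11
Threshold: 6

1 (6/11 voted 1)


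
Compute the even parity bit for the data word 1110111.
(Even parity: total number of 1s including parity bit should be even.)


Number of 1s in data: 6
Parity bit: 0

0


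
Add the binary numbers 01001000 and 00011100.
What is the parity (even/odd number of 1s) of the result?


01001000 = 72
00011100 = 28
Sum = 100 = 1100100
1s count = 3

odd parity (3 ones in 1100100)


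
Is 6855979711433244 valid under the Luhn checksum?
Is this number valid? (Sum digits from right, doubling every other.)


Luhn sum = 83
83 mod 10 = 3

Invalid (Luhn sum mod 10 = 3)


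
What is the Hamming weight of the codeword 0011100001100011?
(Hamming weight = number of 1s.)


Counting 1s in 0011100001100011

7


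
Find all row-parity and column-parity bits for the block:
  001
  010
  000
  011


Row parities: 1100
Column parities: 000

Row P: 1100, Col P: 000, Corner: 0


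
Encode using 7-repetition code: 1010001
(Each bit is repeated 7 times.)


Each bit -> 7 copies

1111111000000011111110000000000000000000001111111


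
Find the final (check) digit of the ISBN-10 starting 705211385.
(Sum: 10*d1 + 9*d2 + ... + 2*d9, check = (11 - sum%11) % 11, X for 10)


Weighted sum: 181
181 mod 11 = 5

Check digit: 6


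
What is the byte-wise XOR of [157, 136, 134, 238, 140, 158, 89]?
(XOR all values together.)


XOR chain: 157 ^ 136 ^ 134 ^ 238 ^ 140 ^ 158 ^ 89 = 54

54


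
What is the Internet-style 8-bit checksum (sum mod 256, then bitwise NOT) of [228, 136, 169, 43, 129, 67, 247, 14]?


Sum = 1033 mod 256 = 9
Complement = 246

246


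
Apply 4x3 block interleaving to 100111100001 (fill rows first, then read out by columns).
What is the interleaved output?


Matrix:
  100
  111
  100
  001
Read columns: 111001000101

111001000101


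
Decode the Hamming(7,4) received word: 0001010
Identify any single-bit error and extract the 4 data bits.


Syndrome = 2: error at position 2

Data: 0010 (corrected bit 2)


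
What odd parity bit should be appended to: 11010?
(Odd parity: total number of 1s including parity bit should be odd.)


Number of 1s in data: 3
Parity bit: 0

0


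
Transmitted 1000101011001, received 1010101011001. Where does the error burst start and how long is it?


XOR: 0010000000000

Burst at position 2, length 1


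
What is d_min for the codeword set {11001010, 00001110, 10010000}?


Comparing all pairs, minimum distance: 3
Can detect 2 errors, correct 1 errors

3


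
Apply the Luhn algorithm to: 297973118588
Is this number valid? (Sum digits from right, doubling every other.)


Luhn sum = 65
65 mod 10 = 5

Invalid (Luhn sum mod 10 = 5)


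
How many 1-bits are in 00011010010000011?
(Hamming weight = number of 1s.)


Counting 1s in 00011010010000011

6


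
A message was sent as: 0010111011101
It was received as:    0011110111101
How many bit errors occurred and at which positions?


XOR: 0001001100000

3 error(s) at position(s): 3, 6, 7


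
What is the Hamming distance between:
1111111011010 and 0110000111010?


XOR: 1001111100000
Count of 1s: 6

6


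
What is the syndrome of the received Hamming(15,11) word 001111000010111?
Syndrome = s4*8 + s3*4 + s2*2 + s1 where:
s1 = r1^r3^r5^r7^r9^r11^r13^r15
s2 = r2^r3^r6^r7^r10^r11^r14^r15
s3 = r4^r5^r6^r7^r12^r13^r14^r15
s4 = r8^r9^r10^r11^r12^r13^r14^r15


s1=1, s2=1, s3=0, s4=0

Syndrome = 3 (error at position 3)


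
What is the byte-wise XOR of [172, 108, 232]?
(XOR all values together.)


XOR chain: 172 ^ 108 ^ 232 = 40

40


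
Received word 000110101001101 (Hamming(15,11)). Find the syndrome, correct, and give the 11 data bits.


Syndrome = 1: error at position 1

Data: 01011001101 (corrected bit 1)


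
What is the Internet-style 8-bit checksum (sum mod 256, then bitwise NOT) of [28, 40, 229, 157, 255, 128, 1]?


Sum = 838 mod 256 = 70
Complement = 185

185


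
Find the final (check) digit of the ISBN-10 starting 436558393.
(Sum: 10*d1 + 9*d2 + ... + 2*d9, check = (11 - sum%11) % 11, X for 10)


Weighted sum: 265
265 mod 11 = 1

Check digit: X


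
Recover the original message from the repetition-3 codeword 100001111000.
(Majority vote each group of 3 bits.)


Groups: 100, 001, 111, 000
Majority votes: 0010

0010


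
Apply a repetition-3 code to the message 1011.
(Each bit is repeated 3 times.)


Each bit -> 3 copies

111000111111


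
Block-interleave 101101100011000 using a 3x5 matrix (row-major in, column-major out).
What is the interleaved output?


Matrix:
  10110
  11000
  11000
Read columns: 111011100100000

111011100100000


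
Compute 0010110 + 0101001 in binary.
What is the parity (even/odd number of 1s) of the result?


0010110 = 22
0101001 = 41
Sum = 63 = 111111
1s count = 6

even parity (6 ones in 111111)


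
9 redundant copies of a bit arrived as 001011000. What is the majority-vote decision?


Ones: 3 out of 9
Threshold: 5

0 (3/9 voted 1)


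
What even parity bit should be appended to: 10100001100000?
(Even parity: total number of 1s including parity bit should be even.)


Number of 1s in data: 4
Parity bit: 0

0


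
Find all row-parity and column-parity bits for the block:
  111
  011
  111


Row parities: 101
Column parities: 011

Row P: 101, Col P: 011, Corner: 0


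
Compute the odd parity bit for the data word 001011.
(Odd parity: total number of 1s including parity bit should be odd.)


Number of 1s in data: 3
Parity bit: 0

0


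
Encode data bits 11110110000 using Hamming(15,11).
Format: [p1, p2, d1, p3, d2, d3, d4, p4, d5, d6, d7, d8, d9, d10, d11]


Parity bits: p1=0, p2=1, p3=1, p4=0

011111100110000


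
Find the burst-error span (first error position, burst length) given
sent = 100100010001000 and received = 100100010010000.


XOR: 000000000011000

Burst at position 10, length 2


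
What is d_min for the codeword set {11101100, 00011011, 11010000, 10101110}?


Comparing all pairs, minimum distance: 2
Can detect 1 errors, correct 0 errors

2


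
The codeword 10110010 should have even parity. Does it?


Number of 1s: 4

Yes, parity is correct (4 ones)


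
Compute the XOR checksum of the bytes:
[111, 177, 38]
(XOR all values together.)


XOR chain: 111 ^ 177 ^ 38 = 248

248


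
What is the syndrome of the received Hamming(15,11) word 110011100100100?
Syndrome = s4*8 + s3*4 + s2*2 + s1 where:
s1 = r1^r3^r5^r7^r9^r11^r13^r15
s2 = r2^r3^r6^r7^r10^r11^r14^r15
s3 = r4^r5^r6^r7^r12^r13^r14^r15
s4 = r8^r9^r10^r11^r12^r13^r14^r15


s1=0, s2=0, s3=0, s4=0

Syndrome = 0 (no error)


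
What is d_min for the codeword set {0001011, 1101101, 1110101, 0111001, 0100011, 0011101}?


Comparing all pairs, minimum distance: 2
Can detect 1 errors, correct 0 errors

2


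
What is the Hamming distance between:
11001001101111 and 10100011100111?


XOR: 01101010001000
Count of 1s: 5

5


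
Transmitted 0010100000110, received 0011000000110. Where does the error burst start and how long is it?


XOR: 0001100000000

Burst at position 3, length 2


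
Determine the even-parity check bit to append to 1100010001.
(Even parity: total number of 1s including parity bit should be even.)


Number of 1s in data: 4
Parity bit: 0

0


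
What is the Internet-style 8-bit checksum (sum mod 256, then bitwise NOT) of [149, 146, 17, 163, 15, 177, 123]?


Sum = 790 mod 256 = 22
Complement = 233

233


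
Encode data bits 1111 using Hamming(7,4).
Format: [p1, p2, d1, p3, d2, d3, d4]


Parity bits: p1=1, p2=1, p3=1

1111111


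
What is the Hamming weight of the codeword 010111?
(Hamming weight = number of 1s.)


Counting 1s in 010111

4


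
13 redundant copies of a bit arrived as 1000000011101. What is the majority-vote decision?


Ones: 5 out of 13
Threshold: 7

0 (5/13 voted 1)


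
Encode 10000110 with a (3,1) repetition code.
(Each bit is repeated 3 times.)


Each bit -> 3 copies

111000000000000111111000


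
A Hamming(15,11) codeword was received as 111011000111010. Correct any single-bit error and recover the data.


Syndrome = 0: no error detected

Data: 11100111010 (no errors)


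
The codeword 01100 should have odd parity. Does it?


Number of 1s: 2

No, parity error (2 ones)


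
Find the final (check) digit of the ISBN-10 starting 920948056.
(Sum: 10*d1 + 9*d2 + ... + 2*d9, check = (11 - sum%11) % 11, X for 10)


Weighted sum: 262
262 mod 11 = 9

Check digit: 2


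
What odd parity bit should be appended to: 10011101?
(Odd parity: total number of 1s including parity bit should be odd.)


Number of 1s in data: 5
Parity bit: 0

0


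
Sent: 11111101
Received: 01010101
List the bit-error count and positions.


XOR: 10101000

3 error(s) at position(s): 0, 2, 4
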